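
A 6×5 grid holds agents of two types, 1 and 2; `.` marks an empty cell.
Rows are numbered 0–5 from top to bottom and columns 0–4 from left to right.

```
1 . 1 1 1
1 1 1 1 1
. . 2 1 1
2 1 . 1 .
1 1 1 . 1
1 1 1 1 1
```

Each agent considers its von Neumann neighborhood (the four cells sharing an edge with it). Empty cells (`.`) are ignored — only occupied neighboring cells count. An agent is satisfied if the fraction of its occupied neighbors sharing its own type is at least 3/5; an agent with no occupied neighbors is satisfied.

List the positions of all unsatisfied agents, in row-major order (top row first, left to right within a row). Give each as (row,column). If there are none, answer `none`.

(2,2), (3,0), (3,1)

Row 0: (0,0)1 1/1 ok · (0,2)1 2/2 ok · (0,3)1 3/3 ok · (0,4)1 2/2 ok
Row 1: (1,0)1 2/2 ok · (1,1)1 2/2 ok · (1,2)1 3/4 ok · (1,3)1 4/4 ok · (1,4)1 3/3 ok
Row 2: (2,2)2 0/2 unhappy · (2,3)1 3/4 ok · (2,4)1 2/2 ok
Row 3: (3,0)2 0/2 unhappy · (3,1)1 1/2 unhappy · (3,3)1 1/1 ok
Row 4: (4,0)1 2/3 ok · (4,1)1 4/4 ok · (4,2)1 2/2 ok · (4,4)1 1/1 ok
Row 5: (5,0)1 2/2 ok · (5,1)1 3/3 ok · (5,2)1 3/3 ok · (5,3)1 2/2 ok · (5,4)1 2/2 ok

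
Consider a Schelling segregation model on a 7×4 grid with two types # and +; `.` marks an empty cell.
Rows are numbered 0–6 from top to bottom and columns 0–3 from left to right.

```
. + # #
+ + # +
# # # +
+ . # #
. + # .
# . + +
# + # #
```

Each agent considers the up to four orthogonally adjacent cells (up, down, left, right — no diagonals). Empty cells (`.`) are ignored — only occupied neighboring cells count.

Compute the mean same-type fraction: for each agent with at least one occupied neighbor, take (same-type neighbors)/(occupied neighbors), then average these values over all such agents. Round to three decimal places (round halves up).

0.460

Row 0: (0,1)+ 1/2 · (0,2)# 2/3 · (0,3)# 1/2
Row 1: (1,0)+ 1/2 · (1,1)+ 2/4 · (1,2)# 2/4 · (1,3)+ 1/3
Row 2: (2,0)# 1/3 · (2,1)# 2/3 · (2,2)# 3/4 · (2,3)+ 1/3
Row 3: (3,0)+ 0/1 · (3,2)# 3/3 · (3,3)# 1/2
Row 4: (4,1)+ 0/1 · (4,2)# 1/3
Row 5: (5,0)# 1/1 · (5,2)+ 1/3 · (5,3)+ 1/2
Row 6: (6,0)# 1/2 · (6,1)+ 0/2 · (6,2)# 1/3 · (6,3)# 1/2
Sum over 23 agents: 1/2 + 2/3 + 1/2 + 1/2 + 2/4 + 2/4 + 1/3 + 1/3 + 2/3 + 3/4 + 1/3 + 0/1 + 3/3 + 1/2 + 0/1 + 1/3 + 1/1 + 1/3 + 1/2 + 1/2 + 0/2 + 1/3 + 1/2 = 127/12; mean = 127/12 ÷ 23 = 127/276 = 0.460144… → 0.460.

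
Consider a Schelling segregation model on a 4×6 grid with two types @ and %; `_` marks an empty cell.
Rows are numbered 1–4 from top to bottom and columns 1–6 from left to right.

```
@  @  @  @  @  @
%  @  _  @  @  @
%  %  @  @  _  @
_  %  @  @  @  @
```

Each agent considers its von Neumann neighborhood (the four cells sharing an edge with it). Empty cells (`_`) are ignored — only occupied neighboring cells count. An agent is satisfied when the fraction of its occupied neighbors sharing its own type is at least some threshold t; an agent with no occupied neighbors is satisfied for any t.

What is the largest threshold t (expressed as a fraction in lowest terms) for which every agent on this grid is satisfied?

(1,1)@ 1/2
(1,2)@ 3/3
(1,3)@ 2/2
(1,4)@ 3/3
(1,5)@ 3/3
(1,6)@ 2/2
(2,1)% 1/3
(2,2)@ 1/3
(2,4)@ 3/3
(2,5)@ 3/3
(2,6)@ 3/3
(3,1)% 2/2
(3,2)% 2/4
(3,3)@ 2/3
(3,4)@ 3/3
(3,6)@ 2/2
(4,2)% 1/2
(4,3)@ 2/3
(4,4)@ 3/3
(4,5)@ 2/2
(4,6)@ 2/2
The smallest same-type fraction is 1/3 at (2,1), which reduces to 1/3. Any threshold above that leaves this agent unsatisfied.

1/3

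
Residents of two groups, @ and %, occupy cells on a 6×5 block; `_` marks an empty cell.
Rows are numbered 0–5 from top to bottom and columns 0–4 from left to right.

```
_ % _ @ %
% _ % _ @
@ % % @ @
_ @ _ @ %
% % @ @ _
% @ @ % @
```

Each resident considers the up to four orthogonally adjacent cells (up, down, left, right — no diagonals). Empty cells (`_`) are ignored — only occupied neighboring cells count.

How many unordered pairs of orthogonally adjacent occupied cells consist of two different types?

15

Scan each occupied cell's neighbors to the right and below so each pair is counted once.
Row 0: @(0,3)–%(0,4)≠ %(0,4)–@(1,4)≠  → 2/2 unlike.
Row 1: %(1,0)–@(2,0)≠ %(1,2)–%(2,2)= @(1,4)–@(2,4)=  → 1/3 unlike.
Row 2: @(2,0)–%(2,1)≠ %(2,1)–%(2,2)= %(2,1)–@(3,1)≠ %(2,2)–@(2,3)≠ @(2,3)–@(2,4)= @(2,3)–@(3,3)= @(2,4)–%(3,4)≠  → 4/7 unlike.
Row 3: @(3,1)–%(4,1)≠ @(3,3)–%(3,4)≠ @(3,3)–@(4,3)=  → 2/3 unlike.
Row 4: %(4,0)–%(4,1)= %(4,0)–%(5,0)= %(4,1)–@(4,2)≠ %(4,1)–@(5,1)≠ @(4,2)–@(4,3)= @(4,2)–@(5,2)= @(4,3)–%(5,3)≠  → 3/7 unlike.
Row 5: %(5,0)–@(5,1)≠ @(5,1)–@(5,2)= @(5,2)–%(5,3)≠ %(5,3)–@(5,4)≠  → 3/4 unlike.
Total adjacent occupied pairs: 26; unlike-type pairs: 15.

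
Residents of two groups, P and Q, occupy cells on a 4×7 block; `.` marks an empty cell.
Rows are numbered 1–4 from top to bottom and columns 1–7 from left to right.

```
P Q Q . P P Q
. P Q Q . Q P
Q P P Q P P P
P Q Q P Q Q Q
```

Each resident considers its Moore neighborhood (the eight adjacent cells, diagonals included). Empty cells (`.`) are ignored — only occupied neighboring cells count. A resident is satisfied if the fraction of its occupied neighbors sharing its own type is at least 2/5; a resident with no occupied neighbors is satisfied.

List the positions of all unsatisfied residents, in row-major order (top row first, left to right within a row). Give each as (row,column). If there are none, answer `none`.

(1,1)P 1/2 ✓
(1,2)Q 2/4 ✓
(1,3)Q 3/4 ✓
(1,5)P 1/3 ✗
(1,6)P 2/4 ✓
(1,7)Q 1/3 ✗
(2,2)P 3/7 ✓
(2,3)Q 4/7 ✓
(2,4)Q 3/6 ✓
(2,6)Q 1/7 ✗
(2,7)P 3/5 ✓
(3,1)Q 1/4 ✗
(3,2)P 3/7 ✓
(3,3)P 3/8 ✗
(3,4)Q 4/7 ✓
(3,5)P 2/7 ✗
(3,6)P 3/7 ✓
(3,7)P 2/5 ✓
(4,1)P 1/3 ✗
(4,2)Q 2/5 ✓
(4,3)Q 2/5 ✓
(4,4)P 2/5 ✓
(4,5)Q 2/5 ✓
(4,6)Q 2/5 ✓
(4,7)Q 1/3 ✗

(1,5), (1,7), (2,6), (3,1), (3,3), (3,5), (4,1), (4,7)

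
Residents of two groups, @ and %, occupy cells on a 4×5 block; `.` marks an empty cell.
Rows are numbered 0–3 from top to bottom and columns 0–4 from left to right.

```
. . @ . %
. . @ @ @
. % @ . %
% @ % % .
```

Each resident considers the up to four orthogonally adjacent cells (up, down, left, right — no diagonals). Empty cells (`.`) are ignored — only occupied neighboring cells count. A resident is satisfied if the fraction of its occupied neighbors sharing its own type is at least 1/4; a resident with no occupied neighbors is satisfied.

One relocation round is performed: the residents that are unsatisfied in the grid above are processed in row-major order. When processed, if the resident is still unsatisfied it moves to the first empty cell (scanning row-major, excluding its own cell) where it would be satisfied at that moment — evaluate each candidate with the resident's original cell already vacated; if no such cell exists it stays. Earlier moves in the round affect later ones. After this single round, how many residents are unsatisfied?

Initially unsatisfied (in order): (0,4), (2,1), (2,4), (3,0), (3,1).
  (0,4) → (0,0).
  (2,1) → (0,1).
  (2,4) → (1,0).
  (3,0) → (1,1).
  (3,1) → (0,3).
Resulting grid:
% % @ @ .
% % @ @ @
. . @ . .
. . % % .
All satisfied now.

0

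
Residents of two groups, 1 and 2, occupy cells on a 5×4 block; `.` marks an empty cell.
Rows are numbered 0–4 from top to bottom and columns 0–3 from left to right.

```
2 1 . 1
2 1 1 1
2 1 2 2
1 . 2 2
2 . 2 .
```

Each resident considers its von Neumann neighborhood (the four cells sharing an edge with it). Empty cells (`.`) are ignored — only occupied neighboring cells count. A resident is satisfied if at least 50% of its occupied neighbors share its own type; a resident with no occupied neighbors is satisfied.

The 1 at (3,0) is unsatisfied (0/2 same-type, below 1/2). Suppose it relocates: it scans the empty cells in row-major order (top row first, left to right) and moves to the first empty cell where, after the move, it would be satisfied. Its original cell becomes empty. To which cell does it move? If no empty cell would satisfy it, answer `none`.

Vacating (3,0). Empty cells in order:
  (0,2): 3/3 same-type → satisfied — stop here.

(0,2)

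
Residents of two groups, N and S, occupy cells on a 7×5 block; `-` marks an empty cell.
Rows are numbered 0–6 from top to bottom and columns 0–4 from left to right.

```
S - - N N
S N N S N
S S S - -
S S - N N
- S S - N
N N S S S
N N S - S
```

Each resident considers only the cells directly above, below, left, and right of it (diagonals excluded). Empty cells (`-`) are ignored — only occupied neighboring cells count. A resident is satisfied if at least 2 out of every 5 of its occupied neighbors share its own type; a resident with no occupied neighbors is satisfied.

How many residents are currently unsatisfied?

Row 0: (0,0)S 1/1 ✓ · (0,3)N 1/2 ✓ · (0,4)N 2/2 ✓
Row 1: (1,0)S 2/3 ✓ · (1,1)N 1/3 ✗ · (1,2)N 1/3 ✗ · (1,3)S 0/3 ✗ · (1,4)N 1/2 ✓
Row 2: (2,0)S 3/3 ✓ · (2,1)S 3/4 ✓ · (2,2)S 1/2 ✓
Row 3: (3,0)S 2/2 ✓ · (3,1)S 3/3 ✓ · (3,3)N 1/1 ✓ · (3,4)N 2/2 ✓
Row 4: (4,1)S 2/3 ✓ · (4,2)S 2/2 ✓ · (4,4)N 1/2 ✓
Row 5: (5,0)N 2/2 ✓ · (5,1)N 2/4 ✓ · (5,2)S 3/4 ✓ · (5,3)S 2/2 ✓ · (5,4)S 2/3 ✓
Row 6: (6,0)N 2/2 ✓ · (6,1)N 2/3 ✓ · (6,2)S 1/2 ✓ · (6,4)S 1/1 ✓
Unsatisfied: (1,1), (1,2), (1,3) — 3 in total.

3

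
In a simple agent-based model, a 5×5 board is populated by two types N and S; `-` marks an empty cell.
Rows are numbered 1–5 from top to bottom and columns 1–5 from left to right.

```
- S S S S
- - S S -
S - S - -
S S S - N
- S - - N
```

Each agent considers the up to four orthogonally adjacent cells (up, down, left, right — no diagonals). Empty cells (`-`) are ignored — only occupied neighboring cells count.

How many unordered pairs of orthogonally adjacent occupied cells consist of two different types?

0

Scan each occupied cell's neighbors to the right and below so each pair is counted once.
From row 1: 0 unlike of 5 pairs (running 0/5).
From row 2: 0 unlike of 2 pairs (running 0/7).
From row 3: 0 unlike of 2 pairs (running 0/9).
From row 4: 0 unlike of 4 pairs (running 0/13).
Total adjacent occupied pairs: 13; unlike-type pairs: 0.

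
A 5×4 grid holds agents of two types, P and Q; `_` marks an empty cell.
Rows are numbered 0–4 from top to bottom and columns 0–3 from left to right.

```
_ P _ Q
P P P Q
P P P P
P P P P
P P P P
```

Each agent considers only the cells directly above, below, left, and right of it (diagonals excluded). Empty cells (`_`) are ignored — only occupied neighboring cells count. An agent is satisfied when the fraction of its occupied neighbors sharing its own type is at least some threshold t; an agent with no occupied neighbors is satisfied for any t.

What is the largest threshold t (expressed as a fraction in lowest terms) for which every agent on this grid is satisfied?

1/3

(0,1)P 1/1
(0,3)Q 1/1
(1,0)P 2/2
(1,1)P 4/4
(1,2)P 2/3
(1,3)Q 1/3
(2,0)P 3/3
(2,1)P 4/4
(2,2)P 4/4
(2,3)P 2/3
(3,0)P 3/3
(3,1)P 4/4
(3,2)P 4/4
(3,3)P 3/3
(4,0)P 2/2
(4,1)P 3/3
(4,2)P 3/3
(4,3)P 2/2
The smallest same-type fraction is 1/3 at (1,3), which reduces to 1/3. Any threshold above that leaves this agent unsatisfied.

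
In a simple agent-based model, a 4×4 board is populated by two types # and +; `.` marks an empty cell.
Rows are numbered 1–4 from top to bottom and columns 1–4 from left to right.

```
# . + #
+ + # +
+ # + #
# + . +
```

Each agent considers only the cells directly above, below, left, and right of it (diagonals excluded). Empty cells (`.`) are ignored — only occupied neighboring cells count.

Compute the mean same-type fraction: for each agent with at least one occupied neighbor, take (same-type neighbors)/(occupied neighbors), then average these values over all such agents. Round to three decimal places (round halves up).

0.095

Row 1: (1,1)# 0/1 · (1,3)+ 0/2 · (1,4)# 0/2
Row 2: (2,1)+ 2/3 · (2,2)+ 1/3 · (2,3)# 0/4 · (2,4)+ 0/3
Row 3: (3,1)+ 1/3 · (3,2)# 0/4 · (3,3)+ 0/3 · (3,4)# 0/3
Row 4: (4,1)# 0/2 · (4,2)+ 0/2 · (4,4)+ 0/1
Sum over 14 agents: 0/1 + 0/2 + 0/2 + 2/3 + 1/3 + 0/4 + 0/3 + 1/3 + 0/4 + 0/3 + 0/3 + 0/2 + 0/2 + 0/1 = 4/3; mean = 4/3 ÷ 14 = 2/21 = 0.095238… → 0.095.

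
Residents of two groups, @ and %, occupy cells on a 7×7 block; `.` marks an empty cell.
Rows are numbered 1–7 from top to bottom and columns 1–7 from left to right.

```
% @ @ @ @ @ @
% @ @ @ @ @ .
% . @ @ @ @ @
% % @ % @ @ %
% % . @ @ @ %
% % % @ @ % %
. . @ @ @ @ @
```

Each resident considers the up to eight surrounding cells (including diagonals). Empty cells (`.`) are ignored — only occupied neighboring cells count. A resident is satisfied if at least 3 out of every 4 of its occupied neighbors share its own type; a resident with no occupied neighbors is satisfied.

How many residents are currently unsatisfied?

(1,1)% 1/3 ✗
(1,2)@ 3/5 ✗
(1,3)@ 5/5 ✓
(1,4)@ 5/5 ✓
(1,5)@ 5/5 ✓
(1,6)@ 4/4 ✓
(1,7)@ 2/2 ✓
(2,1)% 2/4 ✗
(2,2)@ 4/7 ✗
(2,3)@ 7/7 ✓
(2,4)@ 8/8 ✓
(2,5)@ 8/8 ✓
(2,6)@ 7/7 ✓
(3,1)% 3/4 ✓
(3,3)@ 5/7 ✗
(3,4)@ 7/8 ✓
(3,5)@ 7/8 ✓
(3,6)@ 6/7 ✓
(3,7)@ 3/4 ✓
(4,1)% 4/4 ✓
(4,2)% 4/6 ✗
(4,3)@ 3/6 ✗
(4,4)% 0/7 ✗
(4,5)@ 7/8 ✓
(4,6)@ 6/8 ✓
(4,7)% 1/5 ✗
(5,1)% 5/5 ✓
(5,2)% 6/7 ✓
(5,4)@ 5/7 ✗
(5,5)@ 6/8 ✓
(5,6)@ 4/8 ✗
(5,7)% 3/5 ✗
(6,1)% 3/3 ✓
(6,2)% 4/5 ✓
(6,3)% 2/6 ✗
(6,4)@ 6/7 ✓
(6,5)@ 7/8 ✓
(6,6)% 2/8 ✗
(6,7)% 2/5 ✗
(7,3)@ 2/4 ✗
(7,4)@ 4/5 ✓
(7,5)@ 4/5 ✓
(7,6)@ 3/5 ✗
(7,7)@ 1/3 ✗
Unsatisfied: (1,1), (1,2), (2,1), (2,2), (3,3), (4,2), (4,3), (4,4), (4,7), (5,4), (5,6), (5,7), (6,3), (6,6), (6,7), (7,3), (7,6), (7,7) — 18 in total.

18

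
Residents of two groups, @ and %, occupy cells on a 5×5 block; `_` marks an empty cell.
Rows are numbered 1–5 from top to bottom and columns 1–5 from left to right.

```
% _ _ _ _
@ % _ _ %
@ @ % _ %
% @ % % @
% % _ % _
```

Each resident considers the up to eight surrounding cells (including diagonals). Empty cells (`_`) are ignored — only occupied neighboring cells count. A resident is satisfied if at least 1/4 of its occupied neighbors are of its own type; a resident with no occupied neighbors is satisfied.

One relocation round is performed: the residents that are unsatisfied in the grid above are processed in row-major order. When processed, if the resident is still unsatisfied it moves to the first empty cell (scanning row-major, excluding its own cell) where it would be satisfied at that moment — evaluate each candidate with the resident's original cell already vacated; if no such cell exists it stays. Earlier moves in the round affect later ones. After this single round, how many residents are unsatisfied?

Initially unsatisfied (in order): (4,5).
  (4,5) → (1,2).
Resulting grid:
% @ _ _ _
@ % _ _ %
@ @ % _ %
% @ % % _
% % _ % _
All satisfied now.

0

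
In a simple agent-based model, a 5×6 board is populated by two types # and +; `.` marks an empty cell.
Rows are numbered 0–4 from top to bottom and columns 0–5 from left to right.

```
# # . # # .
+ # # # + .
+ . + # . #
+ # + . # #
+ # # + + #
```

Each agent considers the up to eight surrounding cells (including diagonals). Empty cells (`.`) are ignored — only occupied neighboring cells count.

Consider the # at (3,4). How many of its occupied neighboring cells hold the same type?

4

Occupied neighbors of (3,4): (2,3)=#, (2,5)=#, (3,5)=#, (4,3)=+, (4,4)=+, (4,5)=#.
Same type (#): 4 of 6.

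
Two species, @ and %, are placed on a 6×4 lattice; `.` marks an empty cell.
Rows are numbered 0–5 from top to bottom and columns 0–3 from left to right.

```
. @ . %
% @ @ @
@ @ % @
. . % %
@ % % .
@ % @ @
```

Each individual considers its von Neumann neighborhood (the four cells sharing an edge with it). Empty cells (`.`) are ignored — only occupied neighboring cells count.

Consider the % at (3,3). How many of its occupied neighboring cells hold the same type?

Occupied neighbors of (3,3): (2,3)=@, (3,2)=%.
Same type (%): 1 of 2.

1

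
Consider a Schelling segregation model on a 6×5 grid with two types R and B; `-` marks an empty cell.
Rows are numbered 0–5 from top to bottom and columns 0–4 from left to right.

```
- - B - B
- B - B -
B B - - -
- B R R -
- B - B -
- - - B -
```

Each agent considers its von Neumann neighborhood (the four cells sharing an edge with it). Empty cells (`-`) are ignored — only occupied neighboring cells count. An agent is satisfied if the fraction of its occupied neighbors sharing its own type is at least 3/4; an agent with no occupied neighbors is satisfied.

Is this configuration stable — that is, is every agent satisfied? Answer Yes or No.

No

Row 0: (0,2)B 0/0 ok · (0,4)B 0/0 ok
Row 1: (1,1)B 1/1 ok · (1,3)B 0/0 ok
Row 2: (2,0)B 1/1 ok · (2,1)B 3/3 ok
Row 3: (3,1)B 2/3 unhappy · (3,2)R 1/2 unhappy · (3,3)R 1/2 unhappy
Row 4: (4,1)B 1/1 ok · (4,3)B 1/2 unhappy
Row 5: (5,3)B 1/1 ok
For instance (3,1) has only 2/3 same-type neighbors, below 3/4.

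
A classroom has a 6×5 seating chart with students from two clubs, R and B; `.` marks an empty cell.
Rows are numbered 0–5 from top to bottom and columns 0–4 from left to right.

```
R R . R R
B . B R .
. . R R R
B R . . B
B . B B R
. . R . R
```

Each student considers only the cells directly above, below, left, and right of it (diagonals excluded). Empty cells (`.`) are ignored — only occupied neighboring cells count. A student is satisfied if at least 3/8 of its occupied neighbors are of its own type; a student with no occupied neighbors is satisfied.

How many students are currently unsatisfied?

6

Row 0: (0,0)R 1/2 satisfied · (0,1)R 1/1 satisfied · (0,3)R 2/2 satisfied · (0,4)R 1/1 satisfied
Row 1: (1,0)B 0/1 not · (1,2)B 0/2 not · (1,3)R 2/3 satisfied
Row 2: (2,2)R 1/2 satisfied · (2,3)R 3/3 satisfied · (2,4)R 1/2 satisfied
Row 3: (3,0)B 1/2 satisfied · (3,1)R 0/1 not · (3,4)B 0/2 not
Row 4: (4,0)B 1/1 satisfied · (4,2)B 1/2 satisfied · (4,3)B 1/2 satisfied · (4,4)R 1/3 not
Row 5: (5,2)R 0/1 not · (5,4)R 1/1 satisfied
Unsatisfied: (1,0), (1,2), (3,1), (3,4), (4,4), (5,2) — 6 in total.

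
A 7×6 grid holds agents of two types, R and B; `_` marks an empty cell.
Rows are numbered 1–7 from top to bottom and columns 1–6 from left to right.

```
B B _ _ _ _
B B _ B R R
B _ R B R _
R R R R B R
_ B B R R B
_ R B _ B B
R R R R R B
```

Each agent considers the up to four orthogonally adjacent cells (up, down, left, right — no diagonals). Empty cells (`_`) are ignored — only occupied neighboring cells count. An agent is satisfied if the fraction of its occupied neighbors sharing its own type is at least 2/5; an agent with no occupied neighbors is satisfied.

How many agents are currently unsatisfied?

(1,1)B 2/2 ✓
(1,2)B 2/2 ✓
(2,1)B 3/3 ✓
(2,2)B 2/2 ✓
(2,4)B 1/2 ✓
(2,5)R 2/3 ✓
(2,6)R 1/1 ✓
(3,1)B 1/2 ✓
(3,3)R 1/2 ✓
(3,4)B 1/4 ✗
(3,5)R 1/3 ✗
(4,1)R 1/2 ✓
(4,2)R 2/3 ✓
(4,3)R 3/4 ✓
(4,4)R 2/4 ✓
(4,5)B 0/4 ✗
(4,6)R 0/2 ✗
(5,2)B 1/3 ✗
(5,3)B 2/4 ✓
(5,4)R 2/3 ✓
(5,5)R 1/4 ✗
(5,6)B 1/3 ✗
(6,2)R 1/3 ✗
(6,3)B 1/3 ✗
(6,5)B 1/3 ✗
(6,6)B 3/3 ✓
(7,1)R 1/1 ✓
(7,2)R 3/3 ✓
(7,3)R 2/3 ✓
(7,4)R 2/2 ✓
(7,5)R 1/3 ✗
(7,6)B 1/2 ✓
Unsatisfied: (3,4), (3,5), (4,5), (4,6), (5,2), (5,5), (5,6), (6,2), (6,3), (6,5), (7,5) — 11 in total.

11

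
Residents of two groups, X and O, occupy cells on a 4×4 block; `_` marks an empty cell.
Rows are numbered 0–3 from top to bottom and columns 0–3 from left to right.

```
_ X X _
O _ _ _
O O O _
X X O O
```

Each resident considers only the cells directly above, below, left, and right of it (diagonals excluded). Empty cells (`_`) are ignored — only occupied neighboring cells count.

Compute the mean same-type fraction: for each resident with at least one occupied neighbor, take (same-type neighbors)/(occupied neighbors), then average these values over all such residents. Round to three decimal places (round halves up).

(0,1)X 1/1
(0,2)X 1/1
(1,0)O 1/1
(2,0)O 2/3
(2,1)O 2/3
(2,2)O 2/2
(3,0)X 1/2
(3,1)X 1/3
(3,2)O 2/3
(3,3)O 1/1
Sum over 10 residents: 1/1 + 1/1 + 1/1 + 2/3 + 2/3 + 2/2 + 1/2 + 1/3 + 2/3 + 1/1 = 47/6; mean = 47/6 ÷ 10 = 47/60 = 0.783333… → 0.783.

0.783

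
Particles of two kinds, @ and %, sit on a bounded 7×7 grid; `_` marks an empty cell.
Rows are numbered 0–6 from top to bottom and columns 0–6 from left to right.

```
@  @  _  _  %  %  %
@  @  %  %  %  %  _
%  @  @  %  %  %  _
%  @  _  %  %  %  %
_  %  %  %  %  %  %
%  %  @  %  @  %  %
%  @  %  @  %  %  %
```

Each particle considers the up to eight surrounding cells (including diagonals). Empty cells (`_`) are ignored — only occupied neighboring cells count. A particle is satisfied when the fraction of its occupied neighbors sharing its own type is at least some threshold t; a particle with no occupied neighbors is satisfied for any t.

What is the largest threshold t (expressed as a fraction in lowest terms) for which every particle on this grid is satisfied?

1/8

Row 0: (0,0)@ 3/3 · (0,1)@ 3/4 · (0,4)% 4/4 · (0,5)% 4/4 · (0,6)% 2/2
Row 1: (1,0)@ 4/5 · (1,1)@ 5/7 · (1,2)% 2/6 · (1,3)% 5/6 · (1,4)% 7/7 · (1,5)% 6/6
Row 2: (2,0)% 1/5 · (2,1)@ 4/7 · (2,2)@ 3/7 · (2,3)% 6/7 · (2,4)% 8/8 · (2,5)% 6/6
Row 3: (3,0)% 2/4 · (3,1)@ 2/6 · (3,3)% 6/7 · (3,4)% 8/8 · (3,5)% 7/7 · (3,6)% 4/4
Row 4: (4,1)% 4/6 · (4,2)% 5/7 · (4,3)% 5/7 · (4,4)% 7/8 · (4,5)% 7/8 · (4,6)% 5/5
Row 5: (5,0)% 3/4 · (5,1)% 5/7 · (5,2)@ 2/8 · (5,3)% 5/8 · (5,4)@ 1/8 · (5,5)% 7/8 · (5,6)% 5/5
Row 6: (6,0)% 2/3 · (6,1)@ 1/5 · (6,2)% 2/5 · (6,3)@ 2/5 · (6,4)% 3/5 · (6,5)% 4/5 · (6,6)% 3/3
The smallest same-type fraction is 1/8 at (5,4), which reduces to 1/8. Any threshold above that leaves this particle unsatisfied.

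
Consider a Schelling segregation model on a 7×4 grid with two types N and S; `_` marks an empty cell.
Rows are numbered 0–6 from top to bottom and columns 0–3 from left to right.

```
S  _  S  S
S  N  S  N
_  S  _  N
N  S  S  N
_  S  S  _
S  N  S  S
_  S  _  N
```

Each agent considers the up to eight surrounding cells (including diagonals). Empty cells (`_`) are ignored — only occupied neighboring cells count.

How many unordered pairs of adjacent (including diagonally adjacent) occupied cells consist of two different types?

22

Scan each occupied cell's neighbors to the right and below (and the two forward diagonals) so each pair is counted once.
From row 0: 4 unlike of 8 pairs (running 4/8).
From row 1: 5 unlike of 8 pairs (running 9/16).
From row 2: 2 unlike of 5 pairs (running 11/21).
From row 3: 4 unlike of 9 pairs (running 15/30).
From row 4: 2 unlike of 7 pairs (running 17/37).
From row 5: 5 unlike of 8 pairs (running 22/45).
Total adjacent occupied pairs: 45; unlike-type pairs: 22.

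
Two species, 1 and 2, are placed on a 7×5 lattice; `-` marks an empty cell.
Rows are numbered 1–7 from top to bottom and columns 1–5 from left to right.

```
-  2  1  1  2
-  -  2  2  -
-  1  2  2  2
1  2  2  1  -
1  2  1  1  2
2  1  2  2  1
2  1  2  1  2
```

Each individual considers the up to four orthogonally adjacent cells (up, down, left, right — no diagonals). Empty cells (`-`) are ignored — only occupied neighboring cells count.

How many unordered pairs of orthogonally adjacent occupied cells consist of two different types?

27

Scan each occupied cell's neighbors to the right and below so each pair is counted once.
Row 1: 2(1,2)–1(1,3)≠ 1(1,3)–1(1,4)= 1(1,3)–2(2,3)≠ 1(1,4)–2(1,5)≠ 1(1,4)–2(2,4)≠  → 4/5 unlike.
Row 2: 2(2,3)–2(2,4)= 2(2,3)–2(3,3)= 2(2,4)–2(3,4)=  → 0/3 unlike.
Row 3: 1(3,2)–2(3,3)≠ 1(3,2)–2(4,2)≠ 2(3,3)–2(3,4)= 2(3,3)–2(4,3)= 2(3,4)–2(3,5)= 2(3,4)–1(4,4)≠  → 3/6 unlike.
Row 4: 1(4,1)–2(4,2)≠ 1(4,1)–1(5,1)= 2(4,2)–2(4,3)= 2(4,2)–2(5,2)= 2(4,3)–1(4,4)≠ 2(4,3)–1(5,3)≠ 1(4,4)–1(5,4)=  → 3/7 unlike.
Row 5: 1(5,1)–2(5,2)≠ 1(5,1)–2(6,1)≠ 2(5,2)–1(5,3)≠ 2(5,2)–1(6,2)≠ 1(5,3)–1(5,4)= 1(5,3)–2(6,3)≠ 1(5,4)–2(5,5)≠ 1(5,4)–2(6,4)≠ 2(5,5)–1(6,5)≠  → 8/9 unlike.
Row 6: 2(6,1)–1(6,2)≠ 2(6,1)–2(7,1)= 1(6,2)–2(6,3)≠ 1(6,2)–1(7,2)= 2(6,3)–2(6,4)= 2(6,3)–2(7,3)= 2(6,4)–1(6,5)≠ 2(6,4)–1(7,4)≠ 1(6,5)–2(7,5)≠  → 5/9 unlike.
Row 7: 2(7,1)–1(7,2)≠ 1(7,2)–2(7,3)≠ 2(7,3)–1(7,4)≠ 1(7,4)–2(7,5)≠  → 4/4 unlike.
Total adjacent occupied pairs: 43; unlike-type pairs: 27.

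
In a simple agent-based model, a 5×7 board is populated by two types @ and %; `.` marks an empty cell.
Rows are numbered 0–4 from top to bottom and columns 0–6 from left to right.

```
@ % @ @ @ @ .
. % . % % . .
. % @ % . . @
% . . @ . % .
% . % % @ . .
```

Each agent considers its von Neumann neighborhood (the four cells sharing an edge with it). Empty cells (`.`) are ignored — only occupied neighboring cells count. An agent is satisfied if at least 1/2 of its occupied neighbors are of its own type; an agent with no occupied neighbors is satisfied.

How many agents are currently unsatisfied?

7

Row 0: (0,0)@ 0/1 unhappy · (0,1)% 1/3 unhappy · (0,2)@ 1/2 ok · (0,3)@ 2/3 ok · (0,4)@ 2/3 ok · (0,5)@ 1/1 ok
Row 1: (1,1)% 2/2 ok · (1,3)% 2/3 ok · (1,4)% 1/2 ok
Row 2: (2,1)% 1/2 ok · (2,2)@ 0/2 unhappy · (2,3)% 1/3 unhappy · (2,6)@ 0/0 ok
Row 3: (3,0)% 1/1 ok · (3,3)@ 0/2 unhappy · (3,5)% 0/0 ok
Row 4: (4,0)% 1/1 ok · (4,2)% 1/1 ok · (4,3)% 1/3 unhappy · (4,4)@ 0/1 unhappy
Unsatisfied: (0,0), (0,1), (2,2), (2,3), (3,3), (4,3), (4,4) — 7 in total.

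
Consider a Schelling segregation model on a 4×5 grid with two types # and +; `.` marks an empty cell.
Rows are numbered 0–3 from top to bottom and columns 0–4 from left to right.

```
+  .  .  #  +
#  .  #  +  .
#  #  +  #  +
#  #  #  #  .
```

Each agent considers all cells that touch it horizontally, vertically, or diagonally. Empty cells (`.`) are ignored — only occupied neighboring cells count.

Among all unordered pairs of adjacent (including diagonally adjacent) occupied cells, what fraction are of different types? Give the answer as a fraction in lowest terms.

13/32

Scan each occupied cell's neighbors to the right and below (and the two forward diagonals) so each pair is counted once.
Row 0: +(0,0)–#(1,0)≠ #(0,3)–+(0,4)≠ #(0,3)–+(1,3)≠ #(0,3)–#(1,2)= +(0,4)–+(1,3)=  → 3/5 unlike.
Row 1: #(1,0)–#(2,0)= #(1,0)–#(2,1)= #(1,2)–+(1,3)≠ #(1,2)–+(2,2)≠ #(1,2)–#(2,3)= #(1,2)–#(2,1)= +(1,3)–#(2,3)≠ +(1,3)–+(2,4)= +(1,3)–+(2,2)=  → 3/9 unlike.
Row 2: #(2,0)–#(2,1)= #(2,0)–#(3,0)= #(2,0)–#(3,1)= #(2,1)–+(2,2)≠ #(2,1)–#(3,1)= #(2,1)–#(3,2)= #(2,1)–#(3,0)= +(2,2)–#(2,3)≠ +(2,2)–#(3,2)≠ +(2,2)–#(3,3)≠ +(2,2)–#(3,1)≠ #(2,3)–+(2,4)≠ #(2,3)–#(3,3)= #(2,3)–#(3,2)= +(2,4)–#(3,3)≠  → 7/15 unlike.
Row 3: #(3,0)–#(3,1)= #(3,1)–#(3,2)= #(3,2)–#(3,3)=  → 0/3 unlike.
Total adjacent occupied pairs: 32; unlike-type pairs: 13.
13/32 is already in lowest terms.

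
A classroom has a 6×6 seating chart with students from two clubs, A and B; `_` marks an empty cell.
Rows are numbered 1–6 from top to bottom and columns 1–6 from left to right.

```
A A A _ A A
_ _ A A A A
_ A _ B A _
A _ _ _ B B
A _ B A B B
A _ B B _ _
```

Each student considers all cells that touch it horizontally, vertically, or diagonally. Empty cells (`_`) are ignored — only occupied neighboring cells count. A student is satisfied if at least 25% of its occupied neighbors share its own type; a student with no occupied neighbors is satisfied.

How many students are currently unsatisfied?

2

(1,1)A 1/1 satisfied
(1,2)A 3/3 satisfied
(1,3)A 3/3 satisfied
(1,5)A 4/4 satisfied
(1,6)A 3/3 satisfied
(2,3)A 4/5 satisfied
(2,4)A 5/6 satisfied
(2,5)A 5/6 satisfied
(2,6)A 4/4 satisfied
(3,2)A 2/2 satisfied
(3,4)B 1/5 not
(3,5)A 3/6 satisfied
(4,1)A 2/2 satisfied
(4,5)B 4/6 satisfied
(4,6)B 3/4 satisfied
(5,1)A 2/2 satisfied
(5,3)B 2/3 satisfied
(5,4)A 0/5 not
(5,5)B 4/5 satisfied
(5,6)B 3/3 satisfied
(6,1)A 1/1 satisfied
(6,3)B 2/3 satisfied
(6,4)B 3/4 satisfied
Unsatisfied: (3,4), (5,4) — 2 in total.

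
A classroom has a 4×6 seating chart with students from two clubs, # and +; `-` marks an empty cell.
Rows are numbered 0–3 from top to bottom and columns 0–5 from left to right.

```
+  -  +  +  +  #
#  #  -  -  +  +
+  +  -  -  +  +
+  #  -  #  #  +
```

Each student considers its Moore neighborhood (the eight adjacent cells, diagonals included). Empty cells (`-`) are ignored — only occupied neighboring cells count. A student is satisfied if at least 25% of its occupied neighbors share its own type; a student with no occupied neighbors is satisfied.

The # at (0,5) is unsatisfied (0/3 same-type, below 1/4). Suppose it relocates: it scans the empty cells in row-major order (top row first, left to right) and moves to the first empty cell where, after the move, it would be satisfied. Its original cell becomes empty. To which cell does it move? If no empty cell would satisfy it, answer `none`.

Vacating (0,5). Empty cells in order:
  (0,1): 2/4 same-type → satisfied — stop here.

(0,1)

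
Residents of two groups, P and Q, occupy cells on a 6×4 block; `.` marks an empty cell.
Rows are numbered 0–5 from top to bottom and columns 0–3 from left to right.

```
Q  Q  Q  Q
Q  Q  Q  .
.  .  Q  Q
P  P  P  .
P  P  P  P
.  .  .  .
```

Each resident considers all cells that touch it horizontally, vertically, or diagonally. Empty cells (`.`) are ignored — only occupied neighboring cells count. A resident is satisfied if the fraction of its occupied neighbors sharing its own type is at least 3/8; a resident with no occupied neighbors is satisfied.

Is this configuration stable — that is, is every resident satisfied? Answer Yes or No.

Row 0: (0,0)Q 3/3 satisfied · (0,1)Q 5/5 satisfied · (0,2)Q 4/4 satisfied · (0,3)Q 2/2 satisfied
Row 1: (1,0)Q 3/3 satisfied · (1,1)Q 6/6 satisfied · (1,2)Q 6/6 satisfied
Row 2: (2,2)Q 3/5 satisfied · (2,3)Q 2/3 satisfied
Row 3: (3,0)P 3/3 satisfied · (3,1)P 5/6 satisfied · (3,2)P 4/6 satisfied
Row 4: (4,0)P 3/3 satisfied · (4,1)P 5/5 satisfied · (4,2)P 4/4 satisfied · (4,3)P 2/2 satisfied
All meet the threshold, so the configuration is stable.

Yes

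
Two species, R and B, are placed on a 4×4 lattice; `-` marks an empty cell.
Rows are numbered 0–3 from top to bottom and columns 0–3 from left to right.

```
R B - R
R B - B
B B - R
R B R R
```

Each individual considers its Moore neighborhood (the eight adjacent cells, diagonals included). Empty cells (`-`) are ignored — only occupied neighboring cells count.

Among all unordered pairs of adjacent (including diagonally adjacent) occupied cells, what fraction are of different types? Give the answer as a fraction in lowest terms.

13/23

Scan each occupied cell's neighbors to the right and below (and the two forward diagonals) so each pair is counted once.
From row 0: 4 unlike of 6 pairs (running 4/6).
From row 1: 4 unlike of 6 pairs (running 8/12).
From row 2: 3 unlike of 8 pairs (running 11/20).
From row 3: 2 unlike of 3 pairs (running 13/23).
Total adjacent occupied pairs: 23; unlike-type pairs: 13.
13/23 is already in lowest terms.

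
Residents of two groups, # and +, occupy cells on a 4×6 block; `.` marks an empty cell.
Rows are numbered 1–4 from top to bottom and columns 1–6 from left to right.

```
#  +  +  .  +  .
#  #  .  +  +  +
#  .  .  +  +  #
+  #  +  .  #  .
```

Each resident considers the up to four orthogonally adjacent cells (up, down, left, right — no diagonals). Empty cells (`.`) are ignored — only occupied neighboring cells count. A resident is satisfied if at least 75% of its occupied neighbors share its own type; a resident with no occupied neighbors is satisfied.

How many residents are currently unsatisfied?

Row 1: (1,1)# 1/2 unhappy · (1,2)+ 1/3 unhappy · (1,3)+ 1/1 ok · (1,5)+ 1/1 ok
Row 2: (2,1)# 3/3 ok · (2,2)# 1/2 unhappy · (2,4)+ 2/2 ok · (2,5)+ 4/4 ok · (2,6)+ 1/2 unhappy
Row 3: (3,1)# 1/2 unhappy · (3,4)+ 2/2 ok · (3,5)+ 2/4 unhappy · (3,6)# 0/2 unhappy
Row 4: (4,1)+ 0/2 unhappy · (4,2)# 0/2 unhappy · (4,3)+ 0/1 unhappy · (4,5)# 0/1 unhappy
Unsatisfied: (1,1), (1,2), (2,2), (2,6), (3,1), (3,5), (3,6), (4,1), (4,2), (4,3), (4,5) — 11 in total.

11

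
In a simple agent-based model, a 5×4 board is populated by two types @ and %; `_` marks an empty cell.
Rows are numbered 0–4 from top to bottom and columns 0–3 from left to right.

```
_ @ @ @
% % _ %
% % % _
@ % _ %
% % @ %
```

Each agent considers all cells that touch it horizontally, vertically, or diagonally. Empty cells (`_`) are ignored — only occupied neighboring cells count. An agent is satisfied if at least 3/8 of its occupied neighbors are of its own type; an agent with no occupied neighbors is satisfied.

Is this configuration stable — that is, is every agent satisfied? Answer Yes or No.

No

(0,1)@ 1/3 unhappy
(0,2)@ 2/4 ok
(0,3)@ 1/2 ok
(1,0)% 3/4 ok
(1,1)% 4/6 ok
(1,3)% 1/3 unhappy
(2,0)% 4/5 ok
(2,1)% 5/6 ok
(2,2)% 5/5 ok
(3,0)@ 0/5 unhappy
(3,1)% 5/7 ok
(3,3)% 2/3 ok
(4,0)% 2/3 ok
(4,1)% 2/4 ok
(4,2)@ 0/4 unhappy
(4,3)% 1/2 ok
For instance (0,1) has only 1/3 same-type neighbors, below 3/8.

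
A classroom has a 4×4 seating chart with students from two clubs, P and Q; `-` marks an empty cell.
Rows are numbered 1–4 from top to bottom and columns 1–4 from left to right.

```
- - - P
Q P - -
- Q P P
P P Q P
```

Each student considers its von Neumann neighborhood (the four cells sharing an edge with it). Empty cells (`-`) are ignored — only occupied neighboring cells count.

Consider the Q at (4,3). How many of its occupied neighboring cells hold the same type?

0

Occupied neighbors of (4,3): (3,3)=P, (4,2)=P, (4,4)=P.
Same type (Q): 0 of 3.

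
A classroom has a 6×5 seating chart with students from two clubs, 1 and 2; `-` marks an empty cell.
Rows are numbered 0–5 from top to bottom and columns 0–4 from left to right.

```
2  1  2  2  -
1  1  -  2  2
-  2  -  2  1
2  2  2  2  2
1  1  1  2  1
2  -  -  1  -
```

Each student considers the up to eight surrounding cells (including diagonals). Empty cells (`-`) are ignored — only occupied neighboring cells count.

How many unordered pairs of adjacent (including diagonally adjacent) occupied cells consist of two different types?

Scan each occupied cell's neighbors to the right and below (and the two forward diagonals) so each pair is counted once.
Row 0: 2(0,0)–1(0,1)≠ 2(0,0)–1(1,0)≠ 2(0,0)–1(1,1)≠ 1(0,1)–2(0,2)≠ 1(0,1)–1(1,1)= 1(0,1)–1(1,0)= 2(0,2)–2(0,3)= 2(0,2)–2(1,3)= 2(0,2)–1(1,1)≠ 2(0,3)–2(1,3)= 2(0,3)–2(1,4)=  → 5/11 unlike.
Row 1: 1(1,0)–1(1,1)= 1(1,0)–2(2,1)≠ 1(1,1)–2(2,1)≠ 2(1,3)–2(1,4)= 2(1,3)–2(2,3)= 2(1,3)–1(2,4)≠ 2(1,4)–1(2,4)≠ 2(1,4)–2(2,3)=  → 4/8 unlike.
Row 2: 2(2,1)–2(3,1)= 2(2,1)–2(3,2)= 2(2,1)–2(3,0)= 2(2,3)–1(2,4)≠ 2(2,3)–2(3,3)= 2(2,3)–2(3,4)= 2(2,3)–2(3,2)= 1(2,4)–2(3,4)≠ 1(2,4)–2(3,3)≠  → 3/9 unlike.
Row 3: 2(3,0)–2(3,1)= 2(3,0)–1(4,0)≠ 2(3,0)–1(4,1)≠ 2(3,1)–2(3,2)= 2(3,1)–1(4,1)≠ 2(3,1)–1(4,2)≠ 2(3,1)–1(4,0)≠ 2(3,2)–2(3,3)= 2(3,2)–1(4,2)≠ 2(3,2)–2(4,3)= 2(3,2)–1(4,1)≠ 2(3,3)–2(3,4)= 2(3,3)–2(4,3)= 2(3,3)–1(4,4)≠ 2(3,3)–1(4,2)≠ 2(3,4)–1(4,4)≠ 2(3,4)–2(4,3)=  → 10/17 unlike.
Row 4: 1(4,0)–1(4,1)= 1(4,0)–2(5,0)≠ 1(4,1)–1(4,2)= 1(4,1)–2(5,0)≠ 1(4,2)–2(4,3)≠ 1(4,2)–1(5,3)= 2(4,3)–1(4,4)≠ 2(4,3)–1(5,3)≠ 1(4,4)–1(5,3)=  → 5/9 unlike.
Total adjacent occupied pairs: 54; unlike-type pairs: 27.

27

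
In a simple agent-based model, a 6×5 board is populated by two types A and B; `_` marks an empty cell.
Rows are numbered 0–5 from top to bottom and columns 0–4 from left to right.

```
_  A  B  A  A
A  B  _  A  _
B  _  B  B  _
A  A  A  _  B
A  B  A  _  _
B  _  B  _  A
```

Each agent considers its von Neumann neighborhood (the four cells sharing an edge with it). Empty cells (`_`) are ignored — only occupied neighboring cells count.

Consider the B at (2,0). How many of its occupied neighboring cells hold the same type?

0

Occupied neighbors of (2,0): (1,0)=A, (3,0)=A.
Same type (B): 0 of 2.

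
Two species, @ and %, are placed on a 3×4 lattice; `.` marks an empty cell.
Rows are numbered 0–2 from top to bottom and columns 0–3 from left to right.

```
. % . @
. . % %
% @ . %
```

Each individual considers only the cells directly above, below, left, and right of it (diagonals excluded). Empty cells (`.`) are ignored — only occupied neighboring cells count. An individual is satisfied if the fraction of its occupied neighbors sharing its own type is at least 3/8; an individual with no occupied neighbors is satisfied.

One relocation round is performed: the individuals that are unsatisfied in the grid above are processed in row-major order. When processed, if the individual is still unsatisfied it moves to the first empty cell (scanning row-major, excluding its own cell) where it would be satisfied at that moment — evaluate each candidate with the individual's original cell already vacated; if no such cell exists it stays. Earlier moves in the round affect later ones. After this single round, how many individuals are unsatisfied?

Initially unsatisfied (in order): (0,3), (2,0), (2,1).
  (0,3): no empty cell satisfies it; stays.
  (2,0) → (0,0).
  (2,1): now satisfied by earlier moves; stays.
Resulting grid:
% % . @
. . % %
. @ . %
Unsatisfied now: (0,3).

1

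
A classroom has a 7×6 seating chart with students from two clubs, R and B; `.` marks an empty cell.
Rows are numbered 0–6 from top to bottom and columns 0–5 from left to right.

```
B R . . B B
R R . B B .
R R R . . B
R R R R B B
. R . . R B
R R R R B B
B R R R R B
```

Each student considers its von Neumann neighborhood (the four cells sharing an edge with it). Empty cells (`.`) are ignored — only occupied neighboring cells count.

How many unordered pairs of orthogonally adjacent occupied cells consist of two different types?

Scan each occupied cell's neighbors to the right and below so each pair is counted once.
Row 0: B(0,0)–R(0,1)≠ B(0,0)–R(1,0)≠ R(0,1)–R(1,1)= B(0,4)–B(0,5)= B(0,4)–B(1,4)=  → 2/5 unlike.
Row 1: R(1,0)–R(1,1)= R(1,0)–R(2,0)= R(1,1)–R(2,1)= B(1,3)–B(1,4)=  → 0/4 unlike.
Row 2: R(2,0)–R(2,1)= R(2,0)–R(3,0)= R(2,1)–R(2,2)= R(2,1)–R(3,1)= R(2,2)–R(3,2)= B(2,5)–B(3,5)=  → 0/6 unlike.
Row 3: R(3,0)–R(3,1)= R(3,1)–R(3,2)= R(3,1)–R(4,1)= R(3,2)–R(3,3)= R(3,3)–B(3,4)≠ B(3,4)–B(3,5)= B(3,4)–R(4,4)≠ B(3,5)–B(4,5)=  → 2/8 unlike.
Row 4: R(4,1)–R(5,1)= R(4,4)–B(4,5)≠ R(4,4)–B(5,4)≠ B(4,5)–B(5,5)=  → 2/4 unlike.
Row 5: R(5,0)–R(5,1)= R(5,0)–B(6,0)≠ R(5,1)–R(5,2)= R(5,1)–R(6,1)= R(5,2)–R(5,3)= R(5,2)–R(6,2)= R(5,3)–B(5,4)≠ R(5,3)–R(6,3)= B(5,4)–B(5,5)= B(5,4)–R(6,4)≠ B(5,5)–B(6,5)=  → 3/11 unlike.
Row 6: B(6,0)–R(6,1)≠ R(6,1)–R(6,2)= R(6,2)–R(6,3)= R(6,3)–R(6,4)= R(6,4)–B(6,5)≠  → 2/5 unlike.
Total adjacent occupied pairs: 43; unlike-type pairs: 11.

11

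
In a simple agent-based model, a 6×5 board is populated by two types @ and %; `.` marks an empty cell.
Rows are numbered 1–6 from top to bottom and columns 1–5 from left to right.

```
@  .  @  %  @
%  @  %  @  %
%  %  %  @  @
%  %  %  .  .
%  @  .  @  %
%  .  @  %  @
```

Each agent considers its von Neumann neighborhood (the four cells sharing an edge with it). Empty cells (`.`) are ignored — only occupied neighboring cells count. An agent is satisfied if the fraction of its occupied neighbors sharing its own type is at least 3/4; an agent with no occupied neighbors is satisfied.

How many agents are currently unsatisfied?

18

Row 1: (1,1)@ 0/1 not · (1,3)@ 0/2 not · (1,4)% 0/3 not · (1,5)@ 0/2 not
Row 2: (2,1)% 1/3 not · (2,2)@ 0/3 not · (2,3)% 1/4 not · (2,4)@ 1/4 not · (2,5)% 0/3 not
Row 3: (3,1)% 3/3 satisfied · (3,2)% 3/4 satisfied · (3,3)% 3/4 satisfied · (3,4)@ 2/3 not · (3,5)@ 1/2 not
Row 4: (4,1)% 3/3 satisfied · (4,2)% 3/4 satisfied · (4,3)% 2/2 satisfied
Row 5: (5,1)% 2/3 not · (5,2)@ 0/2 not · (5,4)@ 0/2 not · (5,5)% 0/2 not
Row 6: (6,1)% 1/1 satisfied · (6,3)@ 0/1 not · (6,4)% 0/3 not · (6,5)@ 0/2 not
Unsatisfied: (1,1), (1,3), (1,4), (1,5), (2,1), (2,2), (2,3), (2,4), (2,5), (3,4), (3,5), (5,1), (5,2), (5,4), (5,5), (6,3), (6,4), (6,5) — 18 in total.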